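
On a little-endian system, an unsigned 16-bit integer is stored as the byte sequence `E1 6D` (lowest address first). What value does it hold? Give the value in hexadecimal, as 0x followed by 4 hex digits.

Little-endian stores the least-significant byte at the lowest address.
Reassemble most-significant byte first: 6D E1 → 0x6DE1.

0x6DE1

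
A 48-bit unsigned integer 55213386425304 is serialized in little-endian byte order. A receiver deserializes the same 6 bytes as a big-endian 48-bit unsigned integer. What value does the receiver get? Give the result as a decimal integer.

238470683309874

55213386425304 in 48-bit hexadecimal is 0x32375E48E3D8.
Stored little-endian, the bytes at ascending addresses are D8 E3 48 5E 37 32.
Read back as big-endian, the last byte is least significant, giving 0xD8E3485E3732.
0xD8E3485E3732 = 238470683309874.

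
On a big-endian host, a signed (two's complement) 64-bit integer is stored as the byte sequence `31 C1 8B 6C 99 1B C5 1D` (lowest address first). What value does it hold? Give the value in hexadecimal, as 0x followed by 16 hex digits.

0x31C18B6C991BC51D

In big-endian order the high byte comes first in memory.
The bytes are already most-significant first: 0x31C18B6C991BC51D.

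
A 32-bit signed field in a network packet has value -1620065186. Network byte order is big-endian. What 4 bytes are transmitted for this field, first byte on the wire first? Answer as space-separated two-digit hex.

Two's complement of -1620065186 in 32 bits: 1620065186 = 0x60903BA2; invert → 0x9F6FC45D; add 1 → 0x9F6FC45E.
Split into bytes (most-significant first): 9F 6F C4 5E.
Big-endian stores the most-significant byte at the lowest address.
So the memory order matches the most-significant-first order: 9F 6F C4 5E.

9F 6F C4 5E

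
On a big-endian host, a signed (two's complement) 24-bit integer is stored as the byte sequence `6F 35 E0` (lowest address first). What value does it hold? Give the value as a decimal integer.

7288288

In big-endian order the high byte comes first in memory.
The bytes are already most-significant first: 0x6F35E0.
0x6F35E0 = 7288288.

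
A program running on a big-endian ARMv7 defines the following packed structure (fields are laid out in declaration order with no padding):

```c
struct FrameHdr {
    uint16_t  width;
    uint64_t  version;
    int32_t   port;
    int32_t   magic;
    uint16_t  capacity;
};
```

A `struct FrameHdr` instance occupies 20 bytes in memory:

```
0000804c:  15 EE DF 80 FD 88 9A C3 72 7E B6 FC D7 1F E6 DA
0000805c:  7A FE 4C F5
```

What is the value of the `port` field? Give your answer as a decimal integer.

`port` follows `width` (2 B), `version` (8 B), so it starts at offset 2 + 8 = 10 and occupies 4 bytes.
Bytes at offsets 10..13: B6 FC D7 1F.
In big-endian order the high byte comes first in memory.
The bytes are already most-significant first: 0xB6FCD71F.
Top bit is set, so as a signed 32-bit value this is 0xB6FCD71F − 2^32 = -1224943841.

-1224943841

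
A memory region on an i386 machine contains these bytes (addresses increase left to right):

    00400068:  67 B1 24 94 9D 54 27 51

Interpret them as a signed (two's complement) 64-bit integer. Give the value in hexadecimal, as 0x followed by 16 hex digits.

Little-endian stores the least-significant byte at the lowest address.
Reassemble most-significant byte first: 51 27 54 9D 94 24 B1 67 → 0x5127549D9424B167.

0x5127549D9424B167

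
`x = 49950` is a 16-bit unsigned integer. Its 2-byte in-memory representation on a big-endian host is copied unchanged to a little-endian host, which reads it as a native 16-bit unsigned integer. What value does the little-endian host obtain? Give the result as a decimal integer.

49950 in 16-bit hexadecimal is 0xC31E.
Stored big-endian, the bytes at ascending addresses are C3 1E.
Read back as little-endian, the first byte is least significant, giving 0x1EC3.
0x1EC3 = 7875.

7875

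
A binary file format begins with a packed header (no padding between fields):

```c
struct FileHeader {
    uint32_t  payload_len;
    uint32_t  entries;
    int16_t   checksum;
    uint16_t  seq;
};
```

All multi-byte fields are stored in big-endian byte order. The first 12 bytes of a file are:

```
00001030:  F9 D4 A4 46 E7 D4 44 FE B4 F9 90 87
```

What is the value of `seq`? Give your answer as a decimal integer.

36999

`seq` follows `payload_len` (4 B), `entries` (4 B), `checksum` (2 B), so it starts at offset 4 + 4 + 2 = 10 and occupies 2 bytes.
Bytes at offsets 10..11: 90 87.
In big-endian order the high byte comes first in memory.
The bytes are already most-significant first: 0x9087.
0x9087 = 36999.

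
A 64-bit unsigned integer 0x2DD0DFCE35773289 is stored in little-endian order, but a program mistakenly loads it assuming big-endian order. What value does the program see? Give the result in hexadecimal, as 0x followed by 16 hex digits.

Stored little-endian, the bytes at ascending addresses are 89 32 77 35 CE DF D0 2D.
Read back as big-endian, the last byte is least significant, giving 0x89327735CEDFD02D.

0x89327735CEDFD02D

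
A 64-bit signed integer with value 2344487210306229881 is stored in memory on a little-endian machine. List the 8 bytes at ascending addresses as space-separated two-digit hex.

79 D6 BF 36 B2 4A 89 20

2344487210306229881 in hexadecimal, padded to 64 bits, is 0x20894AB236BFD679.
Split into bytes (most-significant first): 20 89 4A B2 36 BF D6 79.
In little-endian order the low byte comes first in memory.
So at ascending addresses the bytes are 79 D6 BF 36 B2 4A 89 20.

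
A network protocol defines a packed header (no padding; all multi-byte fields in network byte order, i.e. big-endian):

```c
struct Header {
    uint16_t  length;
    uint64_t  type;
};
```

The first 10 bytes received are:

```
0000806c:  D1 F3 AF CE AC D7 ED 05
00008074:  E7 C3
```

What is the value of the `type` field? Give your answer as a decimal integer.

`type` follows `length` (2 bytes), so it starts at byte offset 2 and occupies 8 bytes.
Bytes at offsets 2..9: AF CE AC D7 ED 05 E7 C3.
Big-endian stores the most-significant byte at the lowest address.
The bytes are already most-significant first: 0xAFCEACD7ED05E7C3.
0xAFCEACD7ED05E7C3 = 12668252845234317251.

12668252845234317251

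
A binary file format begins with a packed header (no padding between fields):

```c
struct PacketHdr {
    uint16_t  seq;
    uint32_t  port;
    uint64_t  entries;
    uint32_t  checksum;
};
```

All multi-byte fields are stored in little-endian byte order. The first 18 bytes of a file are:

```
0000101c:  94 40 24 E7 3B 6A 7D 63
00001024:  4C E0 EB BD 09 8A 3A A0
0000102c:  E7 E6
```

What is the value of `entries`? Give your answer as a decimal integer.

`entries` follows `seq` (2 B), `port` (4 B), so it starts at offset 2 + 4 = 6 and occupies 8 bytes.
Bytes at offsets 6..13: 7D 63 4C E0 EB BD 09 8A.
Little-endian stores the least-significant byte at the lowest address.
Reassemble most-significant byte first: 8A 09 BD EB E0 4C 63 7D → 0x8A09BDEBE04C637D.
0x8A09BDEBE04C637D = 9946690072802517885.

9946690072802517885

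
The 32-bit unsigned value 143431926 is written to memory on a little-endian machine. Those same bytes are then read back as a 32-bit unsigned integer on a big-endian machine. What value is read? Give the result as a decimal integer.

143431926 in 32-bit hexadecimal is 0x088C98F6.
Stored little-endian, the bytes at ascending addresses are F6 98 8C 08.
Read back as big-endian, the last byte is least significant, giving 0xF6988C08.
0xF6988C08 = 4137192456.

4137192456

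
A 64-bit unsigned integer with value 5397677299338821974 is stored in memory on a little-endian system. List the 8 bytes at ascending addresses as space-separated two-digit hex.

5397677299338821974 in hexadecimal, padded to 64 bits, is 0x4AE866E7D747C156.
Split into bytes (most-significant first): 4A E8 66 E7 D7 47 C1 56.
Little-endian: lowest address holds the least-significant byte.
So at ascending addresses the bytes are 56 C1 47 D7 E7 66 E8 4A.

56 C1 47 D7 E7 66 E8 4A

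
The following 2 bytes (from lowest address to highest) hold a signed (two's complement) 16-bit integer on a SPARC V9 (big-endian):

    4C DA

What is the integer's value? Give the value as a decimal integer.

In big-endian order the high byte comes first in memory.
The bytes are already most-significant first: 0x4CDA.
0x4CDA = 19674.

19674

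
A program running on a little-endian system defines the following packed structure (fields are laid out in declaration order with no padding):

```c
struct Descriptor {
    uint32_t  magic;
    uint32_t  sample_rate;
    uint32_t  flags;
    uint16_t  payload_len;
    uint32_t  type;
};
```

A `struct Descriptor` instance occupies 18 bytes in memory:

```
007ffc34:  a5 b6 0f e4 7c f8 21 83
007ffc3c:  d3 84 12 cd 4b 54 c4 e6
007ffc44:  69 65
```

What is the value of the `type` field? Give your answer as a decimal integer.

1701439172

`type` follows `magic` (4 B), `sample_rate` (4 B), `flags` (4 B), `payload_len` (2 B), so it starts at offset 4 + 4 + 4 + 2 = 14 and occupies 4 bytes.
Bytes at offsets 14..17: C4 E6 69 65.
In little-endian order the low byte comes first in memory.
Reassemble most-significant byte first: 65 69 E6 C4 → 0x6569E6C4.
0x6569E6C4 = 1701439172.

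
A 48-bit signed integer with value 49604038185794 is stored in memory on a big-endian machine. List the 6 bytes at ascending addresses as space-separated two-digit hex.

2D 1D 57 13 53 42

49604038185794 in hexadecimal, padded to 48 bits, is 0x2D1D57135342.
Split into bytes (most-significant first): 2D 1D 57 13 53 42.
Big-endian stores the most-significant byte at the lowest address.
So the memory order matches the most-significant-first order: 2D 1D 57 13 53 42.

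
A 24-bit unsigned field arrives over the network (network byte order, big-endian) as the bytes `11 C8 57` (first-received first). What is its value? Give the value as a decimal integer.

In big-endian order the high byte comes first in memory.
The bytes are already most-significant first: 0x11C857.
0x11C857 = 1165399.

1165399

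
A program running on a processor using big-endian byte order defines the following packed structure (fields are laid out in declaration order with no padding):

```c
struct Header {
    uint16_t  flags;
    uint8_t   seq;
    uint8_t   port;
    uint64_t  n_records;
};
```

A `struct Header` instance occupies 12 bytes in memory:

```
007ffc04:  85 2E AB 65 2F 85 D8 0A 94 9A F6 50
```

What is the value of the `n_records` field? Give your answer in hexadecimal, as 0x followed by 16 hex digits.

`n_records` follows `flags` (2 B), `seq` (1 B), `port` (1 B), so it starts at offset 2 + 1 + 1 = 4 and occupies 8 bytes.
Bytes at offsets 4..11: 2F 85 D8 0A 94 9A F6 50.
Big-endian stores the most-significant byte at the lowest address.
The bytes are already most-significant first: 0x2F85D80A949AF650.

0x2F85D80A949AF650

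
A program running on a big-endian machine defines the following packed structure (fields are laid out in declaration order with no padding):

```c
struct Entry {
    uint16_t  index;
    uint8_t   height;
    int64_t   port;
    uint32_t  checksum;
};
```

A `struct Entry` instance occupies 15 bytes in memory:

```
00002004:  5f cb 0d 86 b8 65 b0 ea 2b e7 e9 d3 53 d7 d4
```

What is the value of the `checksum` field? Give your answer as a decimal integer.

`checksum` follows `index` (2 B), `height` (1 B), `port` (8 B), so it starts at offset 2 + 1 + 8 = 11 and occupies 4 bytes.
Bytes at offsets 11..14: D3 53 D7 D4.
Big-endian: lowest address holds the most-significant byte.
The bytes are already most-significant first: 0xD353D7D4.
0xD353D7D4 = 3545487316.

3545487316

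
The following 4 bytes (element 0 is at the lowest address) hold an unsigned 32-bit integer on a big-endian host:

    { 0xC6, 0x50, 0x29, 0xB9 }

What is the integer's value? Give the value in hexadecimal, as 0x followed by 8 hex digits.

In big-endian order the high byte comes first in memory.
The bytes are already most-significant first: 0xC65029B9.

0xC65029B9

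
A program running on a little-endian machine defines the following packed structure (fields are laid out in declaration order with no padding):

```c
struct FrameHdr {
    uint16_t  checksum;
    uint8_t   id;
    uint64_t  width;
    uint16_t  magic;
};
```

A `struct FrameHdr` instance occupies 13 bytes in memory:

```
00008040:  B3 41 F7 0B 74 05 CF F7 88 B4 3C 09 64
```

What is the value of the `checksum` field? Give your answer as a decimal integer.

`checksum` is the first field, at byte offset 0, occupying 2 bytes.
Bytes at offsets 0..1: B3 41.
Little-endian stores the least-significant byte at the lowest address.
Reassemble most-significant byte first: 41 B3 → 0x41B3.
0x41B3 = 16819.

16819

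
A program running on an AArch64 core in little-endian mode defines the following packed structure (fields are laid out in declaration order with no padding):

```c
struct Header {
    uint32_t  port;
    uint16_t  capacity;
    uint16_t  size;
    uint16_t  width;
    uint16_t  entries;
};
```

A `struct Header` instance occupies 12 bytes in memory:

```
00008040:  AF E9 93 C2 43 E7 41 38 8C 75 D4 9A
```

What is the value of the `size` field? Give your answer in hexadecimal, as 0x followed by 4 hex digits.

`size` follows `port` (4 B), `capacity` (2 B), so it starts at offset 4 + 2 = 6 and occupies 2 bytes.
Bytes at offsets 6..7: 41 38.
Little-endian stores the least-significant byte at the lowest address.
Reassemble most-significant byte first: 38 41 → 0x3841.

0x3841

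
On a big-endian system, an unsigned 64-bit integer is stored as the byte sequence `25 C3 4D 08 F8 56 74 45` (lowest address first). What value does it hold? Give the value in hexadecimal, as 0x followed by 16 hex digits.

0x25C34D08F8567445

Big-endian stores the most-significant byte at the lowest address.
The bytes are already most-significant first: 0x25C34D08F8567445.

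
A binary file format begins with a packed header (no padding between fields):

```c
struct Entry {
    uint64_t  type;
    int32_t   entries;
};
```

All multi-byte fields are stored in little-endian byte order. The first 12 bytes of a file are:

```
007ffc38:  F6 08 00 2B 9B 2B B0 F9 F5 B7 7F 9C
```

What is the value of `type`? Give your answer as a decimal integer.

17991928456786479350

`type` is the first field, at byte offset 0, occupying 8 bytes.
Bytes at offsets 0..7: F6 08 00 2B 9B 2B B0 F9.
In little-endian order the low byte comes first in memory.
Reassemble most-significant byte first: F9 B0 2B 9B 2B 00 08 F6 → 0xF9B02B9B2B0008F6.
0xF9B02B9B2B0008F6 = 17991928456786479350.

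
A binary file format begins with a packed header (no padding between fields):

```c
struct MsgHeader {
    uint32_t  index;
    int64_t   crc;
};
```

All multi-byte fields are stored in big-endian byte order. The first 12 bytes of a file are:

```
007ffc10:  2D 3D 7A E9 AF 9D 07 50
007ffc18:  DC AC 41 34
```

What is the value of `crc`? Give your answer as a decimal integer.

-5792465501847535308

`crc` follows `index` (4 bytes), so it starts at byte offset 4 and occupies 8 bytes.
Bytes at offsets 4..11: AF 9D 07 50 DC AC 41 34.
Big-endian stores the most-significant byte at the lowest address.
The bytes are already most-significant first: 0xAF9D0750DCAC4134.
Top bit is set, so as a signed 64-bit value this is 0xAF9D0750DCAC4134 − 2^64 = -5792465501847535308.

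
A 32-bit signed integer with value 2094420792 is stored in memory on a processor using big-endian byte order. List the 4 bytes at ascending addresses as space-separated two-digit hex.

2094420792 in hexadecimal, padded to 32 bits, is 0x7CD65338.
Split into bytes (most-significant first): 7C D6 53 38.
Big-endian: lowest address holds the most-significant byte.
So the memory order matches the most-significant-first order: 7C D6 53 38.

7C D6 53 38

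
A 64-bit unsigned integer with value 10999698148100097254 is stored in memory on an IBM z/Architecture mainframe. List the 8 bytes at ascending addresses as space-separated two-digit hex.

10999698148100097254 in hexadecimal, padded to 64 bits, is 0x98A6C72FD20744E6.
Split into bytes (most-significant first): 98 A6 C7 2F D2 07 44 E6.
Big-endian: lowest address holds the most-significant byte.
So the memory order matches the most-significant-first order: 98 A6 C7 2F D2 07 44 E6.

98 A6 C7 2F D2 07 44 E6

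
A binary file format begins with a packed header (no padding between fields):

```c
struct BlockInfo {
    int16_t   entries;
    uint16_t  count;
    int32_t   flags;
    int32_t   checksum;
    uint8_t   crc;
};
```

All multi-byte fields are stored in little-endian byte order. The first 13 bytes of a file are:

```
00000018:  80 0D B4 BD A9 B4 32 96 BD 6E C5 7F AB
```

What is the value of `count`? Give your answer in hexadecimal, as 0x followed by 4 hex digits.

0xBDB4

`count` follows `entries` (2 bytes), so it starts at byte offset 2 and occupies 2 bytes.
Bytes at offsets 2..3: B4 BD.
In little-endian order the low byte comes first in memory.
Reassemble most-significant byte first: BD B4 → 0xBDB4.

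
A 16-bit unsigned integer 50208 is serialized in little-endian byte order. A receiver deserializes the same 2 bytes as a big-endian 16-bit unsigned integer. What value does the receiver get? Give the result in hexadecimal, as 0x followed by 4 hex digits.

0x20C4

50208 in 16-bit hexadecimal is 0xC420.
Stored little-endian, the bytes at ascending addresses are 20 C4.
Read back as big-endian, the last byte is least significant, giving 0x20C4.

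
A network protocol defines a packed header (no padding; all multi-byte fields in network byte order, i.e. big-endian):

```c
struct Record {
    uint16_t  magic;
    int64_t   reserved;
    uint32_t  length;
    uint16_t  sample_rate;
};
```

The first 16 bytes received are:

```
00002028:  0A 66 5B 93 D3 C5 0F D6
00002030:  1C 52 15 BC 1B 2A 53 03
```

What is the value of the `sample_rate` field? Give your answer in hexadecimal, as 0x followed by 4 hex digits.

`sample_rate` follows `magic` (2 B), `reserved` (8 B), `length` (4 B), so it starts at offset 2 + 8 + 4 = 14 and occupies 2 bytes.
Bytes at offsets 14..15: 53 03.
Big-endian stores the most-significant byte at the lowest address.
The bytes are already most-significant first: 0x5303.

0x5303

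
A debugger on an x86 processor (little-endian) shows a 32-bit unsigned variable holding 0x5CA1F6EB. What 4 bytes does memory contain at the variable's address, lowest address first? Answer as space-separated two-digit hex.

EB F6 A1 5C

Split into bytes (most-significant first): 5C A1 F6 EB.
Little-endian: lowest address holds the least-significant byte.
So at ascending addresses the bytes are EB F6 A1 5C.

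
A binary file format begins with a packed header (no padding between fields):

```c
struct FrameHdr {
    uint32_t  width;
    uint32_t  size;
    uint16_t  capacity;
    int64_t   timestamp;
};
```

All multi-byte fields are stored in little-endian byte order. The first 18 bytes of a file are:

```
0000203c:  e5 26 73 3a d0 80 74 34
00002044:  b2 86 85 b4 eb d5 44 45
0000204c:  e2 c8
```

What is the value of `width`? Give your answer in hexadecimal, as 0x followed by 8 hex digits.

0x3A7326E5

`width` is the first field, at byte offset 0, occupying 4 bytes.
Bytes at offsets 0..3: E5 26 73 3A.
Little-endian stores the least-significant byte at the lowest address.
Reassemble most-significant byte first: 3A 73 26 E5 → 0x3A7326E5.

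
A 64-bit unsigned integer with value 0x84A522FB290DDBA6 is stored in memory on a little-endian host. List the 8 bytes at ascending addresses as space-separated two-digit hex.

A6 DB 0D 29 FB 22 A5 84

Split into bytes (most-significant first): 84 A5 22 FB 29 0D DB A6.
Little-endian stores the least-significant byte at the lowest address.
So at ascending addresses the bytes are A6 DB 0D 29 FB 22 A5 84.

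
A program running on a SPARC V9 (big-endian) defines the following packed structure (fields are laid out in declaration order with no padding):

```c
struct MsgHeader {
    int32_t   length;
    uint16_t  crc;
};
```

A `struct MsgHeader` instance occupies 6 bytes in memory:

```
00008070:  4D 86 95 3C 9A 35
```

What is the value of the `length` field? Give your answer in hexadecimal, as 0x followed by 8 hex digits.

`length` is the first field, at byte offset 0, occupying 4 bytes.
Bytes at offsets 0..3: 4D 86 95 3C.
In big-endian order the high byte comes first in memory.
The bytes are already most-significant first: 0x4D86953C.

0x4D86953C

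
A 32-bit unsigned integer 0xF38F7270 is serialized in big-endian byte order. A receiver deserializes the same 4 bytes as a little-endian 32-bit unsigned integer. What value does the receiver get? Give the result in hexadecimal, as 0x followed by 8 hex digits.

0x70728FF3

Stored big-endian, the bytes at ascending addresses are F3 8F 72 70.
Read back as little-endian, the first byte is least significant, giving 0x70728FF3.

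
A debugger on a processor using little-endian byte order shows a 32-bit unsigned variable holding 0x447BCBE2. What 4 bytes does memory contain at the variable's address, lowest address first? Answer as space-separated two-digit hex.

Split into bytes (most-significant first): 44 7B CB E2.
Little-endian stores the least-significant byte at the lowest address.
So at ascending addresses the bytes are E2 CB 7B 44.

E2 CB 7B 44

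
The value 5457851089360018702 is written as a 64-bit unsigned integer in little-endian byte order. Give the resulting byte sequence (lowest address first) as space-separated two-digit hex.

0E 5D 48 1A A6 2E BE 4B

5457851089360018702 in hexadecimal, padded to 64 bits, is 0x4BBE2EA61A485D0E.
Split into bytes (most-significant first): 4B BE 2E A6 1A 48 5D 0E.
Little-endian stores the least-significant byte at the lowest address.
So at ascending addresses the bytes are 0E 5D 48 1A A6 2E BE 4B.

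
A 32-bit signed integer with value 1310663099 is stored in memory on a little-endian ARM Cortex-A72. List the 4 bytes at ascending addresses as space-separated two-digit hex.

1310663099 in hexadecimal, padded to 32 bits, is 0x4E1F21BB.
Split into bytes (most-significant first): 4E 1F 21 BB.
Little-endian: lowest address holds the least-significant byte.
So at ascending addresses the bytes are BB 21 1F 4E.

BB 21 1F 4E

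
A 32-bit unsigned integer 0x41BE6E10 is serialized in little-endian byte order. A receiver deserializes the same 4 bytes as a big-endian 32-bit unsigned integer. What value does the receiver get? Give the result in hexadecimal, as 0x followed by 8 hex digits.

0x106EBE41

Stored little-endian, the bytes at ascending addresses are 10 6E BE 41.
Read back as big-endian, the last byte is least significant, giving 0x106EBE41.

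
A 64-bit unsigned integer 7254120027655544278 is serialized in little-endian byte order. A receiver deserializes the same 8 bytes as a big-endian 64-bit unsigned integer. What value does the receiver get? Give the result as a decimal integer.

7254120027655544278 in 64-bit hexadecimal is 0x64ABCFBB2E749DD6.
Stored little-endian, the bytes at ascending addresses are D6 9D 74 2E BB CF AB 64.
Read back as big-endian, the last byte is least significant, giving 0xD69D742EBBCFAB64.
0xD69D742EBBCFAB64 = 15464644439528418148.

15464644439528418148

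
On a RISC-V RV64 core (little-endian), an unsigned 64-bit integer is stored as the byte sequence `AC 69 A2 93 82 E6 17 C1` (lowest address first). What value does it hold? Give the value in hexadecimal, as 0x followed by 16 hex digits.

Little-endian stores the least-significant byte at the lowest address.
Reassemble most-significant byte first: C1 17 E6 82 93 A2 69 AC → 0xC117E68293A269AC.

0xC117E68293A269AC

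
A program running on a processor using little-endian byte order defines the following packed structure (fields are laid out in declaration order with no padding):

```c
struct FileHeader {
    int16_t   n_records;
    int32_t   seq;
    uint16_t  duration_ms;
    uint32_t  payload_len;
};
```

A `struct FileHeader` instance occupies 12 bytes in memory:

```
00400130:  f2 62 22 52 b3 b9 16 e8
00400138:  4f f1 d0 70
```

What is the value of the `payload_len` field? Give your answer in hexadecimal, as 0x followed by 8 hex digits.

0x70D0F14F

`payload_len` follows `n_records` (2 B), `seq` (4 B), `duration_ms` (2 B), so it starts at offset 2 + 4 + 2 = 8 and occupies 4 bytes.
Bytes at offsets 8..11: 4F F1 D0 70.
Little-endian stores the least-significant byte at the lowest address.
Reassemble most-significant byte first: 70 D0 F1 4F → 0x70D0F14F.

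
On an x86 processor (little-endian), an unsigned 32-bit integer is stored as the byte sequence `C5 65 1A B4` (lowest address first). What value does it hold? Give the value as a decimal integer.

In little-endian order the low byte comes first in memory.
Reassemble most-significant byte first: B4 1A 65 C5 → 0xB41A65C5.
0xB41A65C5 = 3021628869.

3021628869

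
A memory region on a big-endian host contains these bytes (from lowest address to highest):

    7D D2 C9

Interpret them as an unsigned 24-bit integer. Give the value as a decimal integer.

8245961

Big-endian stores the most-significant byte at the lowest address.
The bytes are already most-significant first: 0x7DD2C9.
0x7DD2C9 = 8245961.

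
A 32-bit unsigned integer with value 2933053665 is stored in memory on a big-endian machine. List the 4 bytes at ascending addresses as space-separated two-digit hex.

2933053665 in hexadecimal, padded to 32 bits, is 0xAED2D8E1.
Split into bytes (most-significant first): AE D2 D8 E1.
Big-endian: lowest address holds the most-significant byte.
So the memory order matches the most-significant-first order: AE D2 D8 E1.

AE D2 D8 E1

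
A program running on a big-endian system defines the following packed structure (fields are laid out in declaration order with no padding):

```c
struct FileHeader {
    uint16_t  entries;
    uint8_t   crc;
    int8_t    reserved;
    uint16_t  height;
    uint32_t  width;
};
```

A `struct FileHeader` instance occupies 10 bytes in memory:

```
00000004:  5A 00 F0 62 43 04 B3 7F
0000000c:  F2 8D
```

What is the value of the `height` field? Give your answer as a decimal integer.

17156

`height` follows `entries` (2 B), `crc` (1 B), `reserved` (1 B), so it starts at offset 2 + 1 + 1 = 4 and occupies 2 bytes.
Bytes at offsets 4..5: 43 04.
Big-endian: lowest address holds the most-significant byte.
The bytes are already most-significant first: 0x4304.
0x4304 = 17156.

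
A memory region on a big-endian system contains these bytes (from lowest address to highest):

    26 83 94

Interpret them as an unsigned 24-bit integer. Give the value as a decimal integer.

2524052

Big-endian: lowest address holds the most-significant byte.
The bytes are already most-significant first: 0x268394.
0x268394 = 2524052.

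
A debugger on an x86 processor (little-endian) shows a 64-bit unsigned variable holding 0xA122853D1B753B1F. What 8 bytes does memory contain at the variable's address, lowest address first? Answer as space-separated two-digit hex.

Split into bytes (most-significant first): A1 22 85 3D 1B 75 3B 1F.
In little-endian order the low byte comes first in memory.
So at ascending addresses the bytes are 1F 3B 75 1B 3D 85 22 A1.

1F 3B 75 1B 3D 85 22 A1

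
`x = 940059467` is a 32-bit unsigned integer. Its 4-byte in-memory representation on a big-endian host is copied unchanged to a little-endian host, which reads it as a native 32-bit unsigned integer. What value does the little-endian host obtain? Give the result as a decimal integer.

940059467 in 32-bit hexadecimal is 0x38082B4B.
Stored big-endian, the bytes at ascending addresses are 38 08 2B 4B.
Read back as little-endian, the first byte is least significant, giving 0x4B2B0838.
0x4B2B0838 = 1261111352.

1261111352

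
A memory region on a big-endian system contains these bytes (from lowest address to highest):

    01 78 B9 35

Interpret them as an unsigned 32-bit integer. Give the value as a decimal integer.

Big-endian: lowest address holds the most-significant byte.
The bytes are already most-significant first: 0x0178B935.
0x0178B935 = 24688949.

24688949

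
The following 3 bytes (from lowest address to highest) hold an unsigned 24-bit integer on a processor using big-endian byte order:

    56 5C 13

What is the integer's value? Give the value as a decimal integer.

5659667

Big-endian stores the most-significant byte at the lowest address.
The bytes are already most-significant first: 0x565C13.
0x565C13 = 5659667.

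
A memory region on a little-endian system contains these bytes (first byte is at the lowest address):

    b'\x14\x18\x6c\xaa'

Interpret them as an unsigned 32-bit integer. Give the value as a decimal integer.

Little-endian: lowest address holds the least-significant byte.
Reassemble most-significant byte first: AA 6C 18 14 → 0xAA6C1814.
0xAA6C1814 = 2859210772.

2859210772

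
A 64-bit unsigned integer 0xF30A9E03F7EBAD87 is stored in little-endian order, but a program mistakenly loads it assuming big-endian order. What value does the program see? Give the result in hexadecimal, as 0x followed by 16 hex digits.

Stored little-endian, the bytes at ascending addresses are 87 AD EB F7 03 9E 0A F3.
Read back as big-endian, the last byte is least significant, giving 0x87ADEBF7039E0AF3.

0x87ADEBF7039E0AF3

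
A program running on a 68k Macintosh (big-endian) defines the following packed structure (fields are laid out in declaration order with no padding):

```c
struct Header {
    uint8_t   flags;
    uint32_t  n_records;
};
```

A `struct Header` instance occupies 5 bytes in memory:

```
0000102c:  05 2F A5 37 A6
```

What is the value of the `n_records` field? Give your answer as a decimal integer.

`n_records` follows `flags` (1 byte), so it starts at byte offset 1 and occupies 4 bytes.
Bytes at offsets 1..4: 2F A5 37 A6.
Big-endian stores the most-significant byte at the lowest address.
The bytes are already most-significant first: 0x2FA537A6.
0x2FA537A6 = 799356838.

799356838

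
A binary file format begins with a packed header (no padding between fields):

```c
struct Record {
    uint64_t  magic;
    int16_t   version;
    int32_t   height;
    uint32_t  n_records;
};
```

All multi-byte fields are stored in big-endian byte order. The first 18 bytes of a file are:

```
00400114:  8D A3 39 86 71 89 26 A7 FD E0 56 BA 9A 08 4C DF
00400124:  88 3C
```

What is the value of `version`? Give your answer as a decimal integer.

-544

`version` follows `magic` (8 bytes), so it starts at byte offset 8 and occupies 2 bytes.
Bytes at offsets 8..9: FD E0.
In big-endian order the high byte comes first in memory.
The bytes are already most-significant first: 0xFDE0.
Top bit is set, so as a signed 16-bit value this is 0xFDE0 − 2^16 = -544.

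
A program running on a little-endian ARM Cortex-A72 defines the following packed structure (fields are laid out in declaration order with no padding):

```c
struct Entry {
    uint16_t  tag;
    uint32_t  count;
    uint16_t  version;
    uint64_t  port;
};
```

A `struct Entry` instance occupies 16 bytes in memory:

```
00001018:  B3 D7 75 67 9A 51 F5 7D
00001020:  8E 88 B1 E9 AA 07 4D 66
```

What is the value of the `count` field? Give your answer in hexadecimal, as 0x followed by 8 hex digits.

`count` follows `tag` (2 bytes), so it starts at byte offset 2 and occupies 4 bytes.
Bytes at offsets 2..5: 75 67 9A 51.
In little-endian order the low byte comes first in memory.
Reassemble most-significant byte first: 51 9A 67 75 → 0x519A6775.

0x519A6775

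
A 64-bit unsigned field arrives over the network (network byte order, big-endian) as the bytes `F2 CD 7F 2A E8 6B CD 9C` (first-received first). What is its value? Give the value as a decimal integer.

Big-endian stores the most-significant byte at the lowest address.
The bytes are already most-significant first: 0xF2CD7F2AE86BCD9C.
0xF2CD7F2AE86BCD9C = 17495779949668978076.

17495779949668978076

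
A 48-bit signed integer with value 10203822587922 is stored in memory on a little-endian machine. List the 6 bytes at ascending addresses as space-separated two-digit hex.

12 80 38 C3 47 09

10203822587922 in hexadecimal, padded to 48 bits, is 0x0947C3388012.
Split into bytes (most-significant first): 09 47 C3 38 80 12.
Little-endian: lowest address holds the least-significant byte.
So at ascending addresses the bytes are 12 80 38 C3 47 09.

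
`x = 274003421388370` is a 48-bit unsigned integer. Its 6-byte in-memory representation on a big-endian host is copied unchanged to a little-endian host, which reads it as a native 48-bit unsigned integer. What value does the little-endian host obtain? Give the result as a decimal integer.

274003421388370 in 48-bit hexadecimal is 0xF93464995E52.
Stored big-endian, the bytes at ascending addresses are F9 34 64 99 5E 52.
Read back as little-endian, the first byte is least significant, giving 0x525E996434F9.
0x525E996434F9 = 90566253884665.

90566253884665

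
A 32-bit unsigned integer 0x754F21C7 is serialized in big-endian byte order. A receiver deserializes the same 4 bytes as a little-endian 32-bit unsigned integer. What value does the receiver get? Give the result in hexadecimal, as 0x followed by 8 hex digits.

Stored big-endian, the bytes at ascending addresses are 75 4F 21 C7.
Read back as little-endian, the first byte is least significant, giving 0xC7214F75.

0xC7214F75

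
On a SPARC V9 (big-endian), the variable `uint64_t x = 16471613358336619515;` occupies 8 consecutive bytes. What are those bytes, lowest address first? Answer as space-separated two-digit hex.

16471613358336619515 in hexadecimal, padded to 64 bits, is 0xE496ED143D3BB3FB.
Split into bytes (most-significant first): E4 96 ED 14 3D 3B B3 FB.
Big-endian stores the most-significant byte at the lowest address.
So the memory order matches the most-significant-first order: E4 96 ED 14 3D 3B B3 FB.

E4 96 ED 14 3D 3B B3 FB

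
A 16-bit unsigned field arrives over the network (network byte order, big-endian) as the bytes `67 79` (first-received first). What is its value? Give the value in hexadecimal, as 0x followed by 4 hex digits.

Big-endian stores the most-significant byte at the lowest address.
The bytes are already most-significant first: 0x6779.

0x6779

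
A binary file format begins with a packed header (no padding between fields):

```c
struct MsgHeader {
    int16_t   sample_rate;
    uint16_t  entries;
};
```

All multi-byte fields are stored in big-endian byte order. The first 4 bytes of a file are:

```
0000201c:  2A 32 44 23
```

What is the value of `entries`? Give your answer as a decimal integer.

17443

`entries` follows `sample_rate` (2 bytes), so it starts at byte offset 2 and occupies 2 bytes.
Bytes at offsets 2..3: 44 23.
Big-endian: lowest address holds the most-significant byte.
The bytes are already most-significant first: 0x4423.
0x4423 = 17443.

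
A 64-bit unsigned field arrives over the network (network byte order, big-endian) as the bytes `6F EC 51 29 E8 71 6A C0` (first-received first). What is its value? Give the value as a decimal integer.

8064910273148971712

In big-endian order the high byte comes first in memory.
The bytes are already most-significant first: 0x6FEC5129E8716AC0.
0x6FEC5129E8716AC0 = 8064910273148971712.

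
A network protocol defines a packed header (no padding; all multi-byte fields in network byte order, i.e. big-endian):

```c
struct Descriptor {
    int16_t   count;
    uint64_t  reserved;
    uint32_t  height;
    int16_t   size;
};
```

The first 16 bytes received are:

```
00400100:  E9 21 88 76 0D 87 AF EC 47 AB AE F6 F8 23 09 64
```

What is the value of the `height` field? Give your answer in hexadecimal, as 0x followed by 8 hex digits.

`height` follows `count` (2 B), `reserved` (8 B), so it starts at offset 2 + 8 = 10 and occupies 4 bytes.
Bytes at offsets 10..13: AE F6 F8 23.
Big-endian: lowest address holds the most-significant byte.
The bytes are already most-significant first: 0xAEF6F823.

0xAEF6F823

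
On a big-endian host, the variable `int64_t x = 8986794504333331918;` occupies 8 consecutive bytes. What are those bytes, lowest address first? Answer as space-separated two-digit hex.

7C B7 81 FC D4 38 8D CE

8986794504333331918 in hexadecimal, padded to 64 bits, is 0x7CB781FCD4388DCE.
Split into bytes (most-significant first): 7C B7 81 FC D4 38 8D CE.
Big-endian: lowest address holds the most-significant byte.
So the memory order matches the most-significant-first order: 7C B7 81 FC D4 38 8D CE.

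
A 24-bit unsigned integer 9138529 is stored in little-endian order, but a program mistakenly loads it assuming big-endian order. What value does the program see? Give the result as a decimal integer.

6386059

9138529 in 24-bit hexadecimal is 0x8B7161.
Stored little-endian, the bytes at ascending addresses are 61 71 8B.
Read back as big-endian, the last byte is least significant, giving 0x61718B.
0x61718B = 6386059.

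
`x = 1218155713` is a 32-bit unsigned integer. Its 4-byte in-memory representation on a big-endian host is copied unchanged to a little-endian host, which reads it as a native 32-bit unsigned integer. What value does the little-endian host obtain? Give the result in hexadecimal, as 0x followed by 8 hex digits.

0xC1949B48

1218155713 in 32-bit hexadecimal is 0x489B94C1.
Stored big-endian, the bytes at ascending addresses are 48 9B 94 C1.
Read back as little-endian, the first byte is least significant, giving 0xC1949B48.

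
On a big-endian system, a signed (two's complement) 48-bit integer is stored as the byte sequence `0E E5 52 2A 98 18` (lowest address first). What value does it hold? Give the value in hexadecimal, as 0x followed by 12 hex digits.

0x0EE5522A9818

Big-endian stores the most-significant byte at the lowest address.
The bytes are already most-significant first: 0x0EE5522A9818.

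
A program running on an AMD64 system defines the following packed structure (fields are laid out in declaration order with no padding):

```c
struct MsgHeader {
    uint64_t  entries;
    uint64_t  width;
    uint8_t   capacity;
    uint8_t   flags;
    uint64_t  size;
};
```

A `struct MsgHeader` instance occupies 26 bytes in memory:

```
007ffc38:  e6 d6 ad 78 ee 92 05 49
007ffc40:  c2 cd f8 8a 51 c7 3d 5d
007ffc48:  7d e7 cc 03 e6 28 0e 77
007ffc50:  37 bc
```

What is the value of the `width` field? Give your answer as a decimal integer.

`width` follows `entries` (8 bytes), so it starts at byte offset 8 and occupies 8 bytes.
Bytes at offsets 8..15: C2 CD F8 8A 51 C7 3D 5D.
In little-endian order the low byte comes first in memory.
Reassemble most-significant byte first: 5D 3D C7 51 8A F8 CD C2 → 0x5D3DC7518AF8CDC2.
0x5D3DC7518AF8CDC2 = 6718745372144487874.

6718745372144487874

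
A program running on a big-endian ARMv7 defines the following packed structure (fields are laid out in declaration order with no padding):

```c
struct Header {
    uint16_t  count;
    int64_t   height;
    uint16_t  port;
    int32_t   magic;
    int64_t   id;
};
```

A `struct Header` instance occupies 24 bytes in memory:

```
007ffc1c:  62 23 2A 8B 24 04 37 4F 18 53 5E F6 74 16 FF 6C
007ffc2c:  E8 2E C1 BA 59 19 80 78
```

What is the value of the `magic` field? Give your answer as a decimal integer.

`magic` follows `count` (2 B), `height` (8 B), `port` (2 B), so it starts at offset 2 + 8 + 2 = 12 and occupies 4 bytes.
Bytes at offsets 12..15: 74 16 FF 6C.
In big-endian order the high byte comes first in memory.
The bytes are already most-significant first: 0x7416FF6C.
0x7416FF6C = 1947664236.

1947664236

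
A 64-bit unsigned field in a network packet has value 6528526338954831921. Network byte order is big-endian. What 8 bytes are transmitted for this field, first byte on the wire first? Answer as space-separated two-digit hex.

5A 99 FC 1D 9C 2F 28 31

6528526338954831921 in hexadecimal, padded to 64 bits, is 0x5A99FC1D9C2F2831.
Split into bytes (most-significant first): 5A 99 FC 1D 9C 2F 28 31.
Big-endian stores the most-significant byte at the lowest address.
So the memory order matches the most-significant-first order: 5A 99 FC 1D 9C 2F 28 31.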